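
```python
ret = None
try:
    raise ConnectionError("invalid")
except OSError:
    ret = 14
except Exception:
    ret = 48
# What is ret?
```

Step-by-step execution trace:
1. `raise ConnectionError(...)` raises ConnectionError.
2. `except OSError` matches (ConnectionError is a subclass of OSError) → ret = 14.
3. `except Exception` is not reached.
Result: 14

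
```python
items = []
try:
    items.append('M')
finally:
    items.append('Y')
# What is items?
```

Step-by-step execution trace:
1. try: `items.append('M')` → items = ['M'].
2. The try body completes without raising.
3. finally always runs: `items.append('Y')` → items = ['M', 'Y'].
Result: ['M', 'Y']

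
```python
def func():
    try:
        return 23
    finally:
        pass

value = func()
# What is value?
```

Step-by-step execution trace:
1. `func()` enters try: `return 23` sets pending return value 23.
2. Before returning, `finally: pass` runs (no effect).
3. func() returns 23 → value = 23.
Result: 23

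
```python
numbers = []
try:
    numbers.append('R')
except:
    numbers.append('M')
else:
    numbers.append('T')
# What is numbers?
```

Step-by-step execution trace:
1. try: `numbers.append('R')` → numbers = ['R']. No exception raised.
2. `except` is skipped.
3. `else` runs (try completed without exception): `numbers.append('T')` → numbers = ['R', 'T'].
Result: ['R', 'T']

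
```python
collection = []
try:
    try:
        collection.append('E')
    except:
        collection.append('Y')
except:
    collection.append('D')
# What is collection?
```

Step-by-step execution trace:
1. Inner try: `collection.append('E')` → collection = ['E']. No exception raised.
2. Inner `except` is skipped.
3. Inner try completes normally; outer `except` is skipped.
Result: ['E']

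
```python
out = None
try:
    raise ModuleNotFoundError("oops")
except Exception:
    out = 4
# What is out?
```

Step-by-step execution trace:
1. `raise ModuleNotFoundError(...)` raises ModuleNotFoundError.
2. `except Exception` matches (ModuleNotFoundError is a subclass of Exception) → out = 4.
Result: 4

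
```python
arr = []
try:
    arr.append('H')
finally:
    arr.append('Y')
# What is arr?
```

Step-by-step execution trace:
1. try: `arr.append('H')` → arr = ['H'].
2. The try body completes without raising.
3. finally always runs: `arr.append('Y')` → arr = ['H', 'Y'].
Result: ['H', 'Y']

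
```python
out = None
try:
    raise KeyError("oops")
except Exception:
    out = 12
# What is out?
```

Step-by-step execution trace:
1. `raise KeyError(...)` raises KeyError.
2. `except Exception` matches (KeyError is a subclass of Exception) → out = 12.
Result: 12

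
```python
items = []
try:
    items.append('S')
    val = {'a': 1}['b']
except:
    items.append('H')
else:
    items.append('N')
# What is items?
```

Step-by-step execution trace:
1. try: `items.append('S')` → items = ['S'].
2. `val = {'a': 1}['b']` raises KeyError.
3. bare `except` matches → `items.append('H')` → items = ['S', 'H'].
4. `else` is skipped (an exception was raised).
Result: ['S', 'H']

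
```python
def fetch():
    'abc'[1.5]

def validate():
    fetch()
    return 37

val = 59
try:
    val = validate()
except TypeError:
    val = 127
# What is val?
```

Step-by-step execution trace:
1. val starts at 59.
2. try: `validate()` calls `fetch()`.
3. `fetch()` evaluates `'abc'[1.5]`, which raises TypeError; it propagates through validate (uncaught).
4. `return 37` in validate is not reached; the assignment to val does not complete.
5. `except TypeError` matches → val = 127.
Result: 127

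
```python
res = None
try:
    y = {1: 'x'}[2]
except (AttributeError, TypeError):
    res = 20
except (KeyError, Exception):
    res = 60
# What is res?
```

Step-by-step execution trace:
1. `y = {1: 'x'}[2]` raises KeyError.
2. `except (AttributeError, TypeError)` does not match KeyError; skipped.
3. `except (KeyError, Exception)` matches (KeyError is in the tuple) → res = 60.
Result: 60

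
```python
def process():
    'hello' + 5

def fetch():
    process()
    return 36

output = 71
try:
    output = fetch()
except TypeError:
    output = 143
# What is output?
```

Step-by-step execution trace:
1. output starts at 71.
2. try: `fetch()` calls `process()`.
3. `process()` evaluates `'hello' + 5`, which raises TypeError; it propagates through fetch (uncaught).
4. `return 36` in fetch is not reached; the assignment to output does not complete.
5. `except TypeError` matches → output = 143.
Result: 143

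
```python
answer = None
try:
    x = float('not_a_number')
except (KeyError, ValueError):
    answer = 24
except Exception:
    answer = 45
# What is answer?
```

Step-by-step execution trace:
1. `x = float('not_a_number')` raises ValueError.
2. `except (KeyError, ValueError)` matches (ValueError is in the tuple) → answer = 24.
3. `except Exception` is not reached.
Result: 24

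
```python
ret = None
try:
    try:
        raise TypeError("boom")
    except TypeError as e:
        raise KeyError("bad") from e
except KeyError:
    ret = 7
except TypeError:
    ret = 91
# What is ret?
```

Step-by-step execution trace:
1. Inner try raises TypeError; inner `except TypeError as e` catches it.
2. `raise KeyError(...) from e` raises KeyError (TypeError is attached as __cause__, but only KeyError is active).
3. Outer `except KeyError` matches → ret = 7.
4. `except TypeError` is not reached.
Result: 7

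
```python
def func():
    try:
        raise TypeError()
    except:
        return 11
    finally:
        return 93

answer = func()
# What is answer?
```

Step-by-step execution trace:
1. `func()` enters try: `raise TypeError()` raises TypeError.
2. bare `except` matches → `return 11` sets pending return value 11.
3. Before returning, `finally: return 93` runs and overrides the pending return.
4. func() returns 93 → answer = 93.
Result: 93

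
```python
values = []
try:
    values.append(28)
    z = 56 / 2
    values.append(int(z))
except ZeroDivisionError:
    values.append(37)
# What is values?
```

Step-by-step execution trace:
1. try: `values.append(28)` → values = [28].
2. `z = 56 / 2` → z = 28.0. No exception raised.
3. `values.append(int(z))` → values = [28, 28].
4. `except ZeroDivisionError` is skipped (no exception was raised).
Result: [28, 28]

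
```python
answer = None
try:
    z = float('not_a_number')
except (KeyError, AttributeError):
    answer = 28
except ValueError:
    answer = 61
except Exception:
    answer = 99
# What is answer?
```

Step-by-step execution trace:
1. `z = float('not_a_number')` raises ValueError.
2. `except (KeyError, AttributeError)` does not match ValueError; skipped.
3. `except ValueError` matches (exact type match) → answer = 61.
4. `except Exception` is not reached.
Result: 61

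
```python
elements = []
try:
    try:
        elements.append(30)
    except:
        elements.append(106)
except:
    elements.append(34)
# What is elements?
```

Step-by-step execution trace:
1. Inner try: `elements.append(30)` → elements = [30]. No exception raised.
2. Inner `except` is skipped.
3. Inner try completes normally; outer `except` is skipped.
Result: [30]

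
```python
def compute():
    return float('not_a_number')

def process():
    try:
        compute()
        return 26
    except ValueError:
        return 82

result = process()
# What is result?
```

Step-by-step execution trace:
1. `process()` calls `compute()`.
2. `compute()` evaluates `float('not_a_number')`, which raises ValueError; it propagates to the caller.
3. `return 26` is not reached.
4. `except ValueError` in process matches → returns 82.
5. result = 82.
Result: 82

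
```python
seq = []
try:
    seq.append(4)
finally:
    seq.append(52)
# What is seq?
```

Step-by-step execution trace:
1. try: `seq.append(4)` → seq = [4].
2. The try body completes without raising.
3. finally always runs: `seq.append(52)` → seq = [4, 52].
Result: [4, 52]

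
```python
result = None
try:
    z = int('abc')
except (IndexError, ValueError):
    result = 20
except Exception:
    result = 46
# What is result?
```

Step-by-step execution trace:
1. `z = int('abc')` raises ValueError.
2. `except (IndexError, ValueError)` matches (ValueError is in the tuple) → result = 20.
3. `except Exception` is not reached.
Result: 20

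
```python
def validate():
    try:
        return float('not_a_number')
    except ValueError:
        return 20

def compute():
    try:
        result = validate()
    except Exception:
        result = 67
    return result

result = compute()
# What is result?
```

Step-by-step execution trace:
1. `compute()` calls `validate()`.
2. In validate: `float('not_a_number')` raises ValueError; `except ValueError` catches it → returns 20.
3. In compute: `result = validate()` → result = 20. No exception reaches compute.
4. `except Exception` is skipped; compute returns 20.
5. result = 20.
Result: 20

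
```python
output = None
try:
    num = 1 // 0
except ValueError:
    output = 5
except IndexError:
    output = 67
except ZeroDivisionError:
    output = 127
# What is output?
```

Step-by-step execution trace:
1. `num = 1 // 0` raises ZeroDivisionError.
2. `except ValueError` does not match ZeroDivisionError; skipped.
3. `except IndexError` does not match ZeroDivisionError; skipped.
4. `except ZeroDivisionError` matches → output = 127.
Result: 127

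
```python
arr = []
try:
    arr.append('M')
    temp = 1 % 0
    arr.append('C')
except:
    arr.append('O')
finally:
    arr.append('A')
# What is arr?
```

Step-by-step execution trace:
1. try: `arr.append('M')` → arr = ['M'].
2. `temp = 1 % 0` raises ZeroDivisionError; `arr.append('C')` is not reached.
3. bare `except` matches → `arr.append('O')` → arr = ['M', 'O'].
4. finally always runs: `arr.append('A')` → arr = ['M', 'O', 'A'].
Result: ['M', 'O', 'A']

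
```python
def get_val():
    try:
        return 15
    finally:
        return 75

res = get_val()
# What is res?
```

Step-by-step execution trace:
1. `get_val()` enters try: `return 15` sets pending return value 15.
2. Before returning, `finally: return 75` runs and overrides the pending return.
3. get_val() returns 75 → res = 75.
Result: 75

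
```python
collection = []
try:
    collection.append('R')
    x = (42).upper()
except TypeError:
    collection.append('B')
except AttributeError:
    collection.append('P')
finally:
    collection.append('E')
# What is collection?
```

Step-by-step execution trace:
1. try: `collection.append('R')` → collection = ['R'].
2. `x = (42).upper()` raises AttributeError.
3. `except TypeError` does not match AttributeError; skipped.
4. `except AttributeError` matches → `collection.append('P')` → collection = ['R', 'P'].
5. finally always runs: `collection.append('E')` → collection = ['R', 'P', 'E'].
Result: ['R', 'P', 'E']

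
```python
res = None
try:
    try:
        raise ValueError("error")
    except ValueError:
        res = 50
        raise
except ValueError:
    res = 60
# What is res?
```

Step-by-step execution trace:
1. Inner try: `raise ValueError("error")` raises ValueError.
2. Inner `except ValueError` matches → res = 50.
3. bare `raise` re-raises the same ValueError.
4. Outer `except ValueError` matches → res = 60.
Result: 60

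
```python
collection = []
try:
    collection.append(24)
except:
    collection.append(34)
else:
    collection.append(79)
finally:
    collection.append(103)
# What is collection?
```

Step-by-step execution trace:
1. try: `collection.append(24)` → collection = [24]. No exception raised.
2. `except` is skipped.
3. `else` runs: `collection.append(79)` → collection = [24, 79].
4. `finally` always runs: `collection.append(103)` → collection = [24, 79, 103].
Result: [24, 79, 103]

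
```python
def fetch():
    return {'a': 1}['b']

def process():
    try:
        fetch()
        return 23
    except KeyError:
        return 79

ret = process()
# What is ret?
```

Step-by-step execution trace:
1. `process()` calls `fetch()`.
2. `fetch()` evaluates `{'a': 1}['b']`, which raises KeyError; it propagates to the caller.
3. `return 23` is not reached.
4. `except KeyError` in process matches → returns 79.
5. ret = 79.
Result: 79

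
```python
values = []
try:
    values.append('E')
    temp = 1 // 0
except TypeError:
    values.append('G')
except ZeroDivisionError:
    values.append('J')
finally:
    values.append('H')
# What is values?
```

Step-by-step execution trace:
1. try: `values.append('E')` → values = ['E'].
2. `temp = 1 // 0` raises ZeroDivisionError.
3. `except TypeError` does not match ZeroDivisionError; skipped.
4. `except ZeroDivisionError` matches → `values.append('J')` → values = ['E', 'J'].
5. finally always runs: `values.append('H')` → values = ['E', 'J', 'H'].
Result: ['E', 'J', 'H']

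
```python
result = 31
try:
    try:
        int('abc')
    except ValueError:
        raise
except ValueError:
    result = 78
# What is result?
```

Step-by-step execution trace:
1. Inner try: `int('abc')` raises ValueError.
2. Inner `except ValueError` matches; bare `raise` re-raises the same ValueError.
3. Outer `except ValueError` matches → result = 78.
Result: 78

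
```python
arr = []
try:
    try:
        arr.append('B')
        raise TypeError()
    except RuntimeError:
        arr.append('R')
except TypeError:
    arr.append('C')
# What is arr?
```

Step-by-step execution trace:
1. Inner try: `arr.append('B')` → arr = ['B'].
2. `raise TypeError()` raises TypeError.
3. Inner `except RuntimeError` does not match TypeError; exception propagates to outer try.
4. Outer `except TypeError` matches → `arr.append('C')` → arr = ['B', 'C'].
Result: ['B', 'C']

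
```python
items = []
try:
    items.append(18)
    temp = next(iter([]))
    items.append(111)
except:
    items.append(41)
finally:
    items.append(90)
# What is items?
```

Step-by-step execution trace:
1. try: `items.append(18)` → items = [18].
2. `temp = next(iter([]))` raises StopIteration; `items.append(111)` is not reached.
3. bare `except` matches → `items.append(41)` → items = [18, 41].
4. finally always runs: `items.append(90)` → items = [18, 41, 90].
Result: [18, 41, 90]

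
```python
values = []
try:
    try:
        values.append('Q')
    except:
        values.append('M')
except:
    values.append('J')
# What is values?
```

Step-by-step execution trace:
1. Inner try: `values.append('Q')` → values = ['Q']. No exception raised.
2. Inner `except` is skipped.
3. Inner try completes normally; outer `except` is skipped.
Result: ['Q']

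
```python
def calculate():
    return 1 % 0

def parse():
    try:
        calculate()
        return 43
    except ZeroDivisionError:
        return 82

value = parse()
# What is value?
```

Step-by-step execution trace:
1. `parse()` calls `calculate()`.
2. `calculate()` evaluates `1 % 0`, which raises ZeroDivisionError; it propagates to the caller.
3. `return 43` is not reached.
4. `except ZeroDivisionError` in parse matches → returns 82.
5. value = 82.
Result: 82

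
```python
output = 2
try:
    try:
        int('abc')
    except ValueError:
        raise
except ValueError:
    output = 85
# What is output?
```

Step-by-step execution trace:
1. Inner try: `int('abc')` raises ValueError.
2. Inner `except ValueError` matches; bare `raise` re-raises the same ValueError.
3. Outer `except ValueError` matches → output = 85.
Result: 85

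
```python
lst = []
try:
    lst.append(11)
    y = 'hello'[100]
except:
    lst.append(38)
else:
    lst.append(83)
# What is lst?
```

Step-by-step execution trace:
1. try: `lst.append(11)` → lst = [11].
2. `y = 'hello'[100]` raises IndexError.
3. bare `except` matches → `lst.append(38)` → lst = [11, 38].
4. `else` is skipped (an exception was raised).
Result: [11, 38]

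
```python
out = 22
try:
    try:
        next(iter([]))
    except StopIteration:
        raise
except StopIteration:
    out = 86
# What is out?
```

Step-by-step execution trace:
1. Inner try: `next(iter([]))` raises StopIteration.
2. Inner `except StopIteration` matches; bare `raise` re-raises the same StopIteration.
3. Outer `except StopIteration` matches → out = 86.
Result: 86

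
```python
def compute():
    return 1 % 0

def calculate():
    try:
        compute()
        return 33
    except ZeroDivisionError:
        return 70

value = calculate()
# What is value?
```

Step-by-step execution trace:
1. `calculate()` calls `compute()`.
2. `compute()` evaluates `1 % 0`, which raises ZeroDivisionError; it propagates to the caller.
3. `return 33` is not reached.
4. `except ZeroDivisionError` in calculate matches → returns 70.
5. value = 70.
Result: 70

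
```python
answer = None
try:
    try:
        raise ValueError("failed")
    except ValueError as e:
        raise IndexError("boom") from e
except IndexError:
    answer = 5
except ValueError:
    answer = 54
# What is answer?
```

Step-by-step execution trace:
1. Inner try raises ValueError; inner `except ValueError as e` catches it.
2. `raise IndexError(...) from e` raises IndexError (ValueError is attached as __cause__, but only IndexError is active).
3. Outer `except IndexError` matches → answer = 5.
4. `except ValueError` is not reached.
Result: 5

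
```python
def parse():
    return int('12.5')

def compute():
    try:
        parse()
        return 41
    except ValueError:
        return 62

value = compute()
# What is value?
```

Step-by-step execution trace:
1. `compute()` calls `parse()`.
2. `parse()` evaluates `int('12.5')`, which raises ValueError; it propagates to the caller.
3. `return 41` is not reached.
4. `except ValueError` in compute matches → returns 62.
5. value = 62.
Result: 62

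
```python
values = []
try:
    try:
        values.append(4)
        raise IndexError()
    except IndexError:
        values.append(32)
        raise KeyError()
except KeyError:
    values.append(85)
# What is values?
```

Step-by-step execution trace:
1. Inner try: `values.append(4)` → values = [4].
2. `raise IndexError()` raises IndexError.
3. Inner `except IndexError` matches → `values.append(32)` → values = [4, 32].
4. `raise KeyError()` raises KeyError; propagates to outer try.
5. Outer `except KeyError` matches → `values.append(85)` → values = [4, 32, 85].
Result: [4, 32, 85]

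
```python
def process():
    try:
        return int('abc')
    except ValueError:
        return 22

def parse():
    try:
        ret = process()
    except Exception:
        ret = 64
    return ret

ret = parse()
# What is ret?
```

Step-by-step execution trace:
1. `parse()` calls `process()`.
2. In process: `int('abc')` raises ValueError; `except ValueError` catches it → returns 22.
3. In parse: `ret = process()` → ret = 22. No exception reaches parse.
4. `except Exception` is skipped; parse returns 22.
5. ret = 22.
Result: 22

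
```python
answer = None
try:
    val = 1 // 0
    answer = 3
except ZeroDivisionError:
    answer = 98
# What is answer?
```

Step-by-step execution trace:
1. `val = 1 // 0` raises ZeroDivisionError.
2. `answer = 3` is not reached.
3. `except ZeroDivisionError` matches → answer = 98.
Result: 98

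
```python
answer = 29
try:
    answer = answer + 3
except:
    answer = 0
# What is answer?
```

Step-by-step execution trace:
1. answer starts at 29.
2. try: `answer = answer + 3` → answer = 32. No exception raised.
3. `except` is skipped.
Result: 32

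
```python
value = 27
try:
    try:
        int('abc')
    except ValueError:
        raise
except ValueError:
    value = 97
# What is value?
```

Step-by-step execution trace:
1. Inner try: `int('abc')` raises ValueError.
2. Inner `except ValueError` matches; bare `raise` re-raises the same ValueError.
3. Outer `except ValueError` matches → value = 97.
Result: 97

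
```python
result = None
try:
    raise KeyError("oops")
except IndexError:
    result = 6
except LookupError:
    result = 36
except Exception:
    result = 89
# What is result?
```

Step-by-step execution trace:
1. `raise KeyError(...)` raises KeyError.
2. `except IndexError` does not match (KeyError is not a subclass of IndexError); skipped.
3. `except LookupError` matches (KeyError is a subclass of LookupError) → result = 36.
4. `except Exception` is not reached.
Result: 36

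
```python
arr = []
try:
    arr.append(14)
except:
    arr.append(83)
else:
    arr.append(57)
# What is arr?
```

Step-by-step execution trace:
1. try: `arr.append(14)` → arr = [14]. No exception raised.
2. `except` is skipped.
3. `else` runs (try completed without exception): `arr.append(57)` → arr = [14, 57].
Result: [14, 57]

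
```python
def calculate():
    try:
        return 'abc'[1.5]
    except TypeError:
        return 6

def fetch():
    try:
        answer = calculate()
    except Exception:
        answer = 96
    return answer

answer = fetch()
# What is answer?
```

Step-by-step execution trace:
1. `fetch()` calls `calculate()`.
2. In calculate: `'abc'[1.5]` raises TypeError; `except TypeError` catches it → returns 6.
3. In fetch: `answer = calculate()` → answer = 6. No exception reaches fetch.
4. `except Exception` is skipped; fetch returns 6.
5. answer = 6.
Result: 6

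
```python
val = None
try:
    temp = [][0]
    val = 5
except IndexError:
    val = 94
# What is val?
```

Step-by-step execution trace:
1. `temp = [][0]` raises IndexError.
2. `val = 5` is not reached.
3. `except IndexError` matches → val = 94.
Result: 94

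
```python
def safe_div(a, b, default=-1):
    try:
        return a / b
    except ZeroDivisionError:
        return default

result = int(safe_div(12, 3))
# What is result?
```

Step-by-step execution trace:
1. `safe_div(12, 3)` enters try: `return 12 / 3` → returns 4.0. No exception raised.
2. `except ZeroDivisionError` is skipped.
3. `int(4.0)` → 4 → result = 4.
Result: 4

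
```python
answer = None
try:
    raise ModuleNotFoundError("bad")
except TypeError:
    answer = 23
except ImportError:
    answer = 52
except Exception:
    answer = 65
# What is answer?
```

Step-by-step execution trace:
1. `raise ModuleNotFoundError(...)` raises ModuleNotFoundError.
2. `except TypeError` does not match (ModuleNotFoundError is not a subclass of TypeError); skipped.
3. `except ImportError` matches (ModuleNotFoundError is a subclass of ImportError) → answer = 52.
4. `except Exception` is not reached.
Result: 52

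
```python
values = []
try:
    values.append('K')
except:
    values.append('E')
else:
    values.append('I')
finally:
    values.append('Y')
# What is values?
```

Step-by-step execution trace:
1. try: `values.append('K')` → values = ['K']. No exception raised.
2. `except` is skipped.
3. `else` runs: `values.append('I')` → values = ['K', 'I'].
4. `finally` always runs: `values.append('Y')` → values = ['K', 'I', 'Y'].
Result: ['K', 'I', 'Y']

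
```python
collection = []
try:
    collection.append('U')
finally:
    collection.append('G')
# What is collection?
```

Step-by-step execution trace:
1. try: `collection.append('U')` → collection = ['U'].
2. The try body completes without raising.
3. finally always runs: `collection.append('G')` → collection = ['U', 'G'].
Result: ['U', 'G']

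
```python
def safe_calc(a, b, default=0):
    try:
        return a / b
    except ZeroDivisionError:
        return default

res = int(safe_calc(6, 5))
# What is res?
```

Step-by-step execution trace:
1. `safe_calc(6, 5)` enters try: `return 6 / 5` → returns 1.2. No exception raised.
2. `except ZeroDivisionError` is skipped.
3. `int(1.2)` → 1 → res = 1.
Result: 1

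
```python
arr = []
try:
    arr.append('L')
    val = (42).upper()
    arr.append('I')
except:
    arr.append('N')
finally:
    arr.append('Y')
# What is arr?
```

Step-by-step execution trace:
1. try: `arr.append('L')` → arr = ['L'].
2. `val = (42).upper()` raises AttributeError; `arr.append('I')` is not reached.
3. bare `except` matches → `arr.append('N')` → arr = ['L', 'N'].
4. finally always runs: `arr.append('Y')` → arr = ['L', 'N', 'Y'].
Result: ['L', 'N', 'Y']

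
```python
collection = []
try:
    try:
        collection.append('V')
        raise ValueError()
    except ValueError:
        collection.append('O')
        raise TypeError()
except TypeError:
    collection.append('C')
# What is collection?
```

Step-by-step execution trace:
1. Inner try: `collection.append('V')` → collection = ['V'].
2. `raise ValueError()` raises ValueError.
3. Inner `except ValueError` matches → `collection.append('O')` → collection = ['V', 'O'].
4. `raise TypeError()` raises TypeError; propagates to outer try.
5. Outer `except TypeError` matches → `collection.append('C')` → collection = ['V', 'O', 'C'].
Result: ['V', 'O', 'C']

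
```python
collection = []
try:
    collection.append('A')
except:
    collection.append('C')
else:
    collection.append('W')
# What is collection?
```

Step-by-step execution trace:
1. try: `collection.append('A')` → collection = ['A']. No exception raised.
2. `except` is skipped.
3. `else` runs (try completed without exception): `collection.append('W')` → collection = ['A', 'W'].
Result: ['A', 'W']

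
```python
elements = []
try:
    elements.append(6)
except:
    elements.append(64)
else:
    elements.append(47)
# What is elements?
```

Step-by-step execution trace:
1. try: `elements.append(6)` → elements = [6]. No exception raised.
2. `except` is skipped.
3. `else` runs (try completed without exception): `elements.append(47)` → elements = [6, 47].
Result: [6, 47]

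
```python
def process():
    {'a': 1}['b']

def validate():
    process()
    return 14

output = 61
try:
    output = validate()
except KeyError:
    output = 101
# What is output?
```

Step-by-step execution trace:
1. output starts at 61.
2. try: `validate()` calls `process()`.
3. `process()` evaluates `{'a': 1}['b']`, which raises KeyError; it propagates through validate (uncaught).
4. `return 14` in validate is not reached; the assignment to output does not complete.
5. `except KeyError` matches → output = 101.
Result: 101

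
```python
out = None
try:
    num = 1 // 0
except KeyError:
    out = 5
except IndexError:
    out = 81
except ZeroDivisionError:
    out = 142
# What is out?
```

Step-by-step execution trace:
1. `num = 1 // 0` raises ZeroDivisionError.
2. `except KeyError` does not match ZeroDivisionError; skipped.
3. `except IndexError` does not match ZeroDivisionError; skipped.
4. `except ZeroDivisionError` matches → out = 142.
Result: 142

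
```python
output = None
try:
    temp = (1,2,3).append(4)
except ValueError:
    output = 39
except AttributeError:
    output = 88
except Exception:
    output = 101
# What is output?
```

Step-by-step execution trace:
1. `temp = (1,2,3).append(4)` raises AttributeError.
2. `except ValueError` does not match AttributeError; skipped.
3. `except AttributeError` matches → output = 88.
4. Remaining except clauses are skipped.
Result: 88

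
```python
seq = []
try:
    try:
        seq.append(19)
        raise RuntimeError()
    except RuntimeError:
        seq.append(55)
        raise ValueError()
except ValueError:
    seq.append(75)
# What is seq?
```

Step-by-step execution trace:
1. Inner try: `seq.append(19)` → seq = [19].
2. `raise RuntimeError()` raises RuntimeError.
3. Inner `except RuntimeError` matches → `seq.append(55)` → seq = [19, 55].
4. `raise ValueError()` raises ValueError; propagates to outer try.
5. Outer `except ValueError` matches → `seq.append(75)` → seq = [19, 55, 75].
Result: [19, 55, 75]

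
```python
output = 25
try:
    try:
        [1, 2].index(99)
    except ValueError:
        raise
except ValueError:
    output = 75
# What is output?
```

Step-by-step execution trace:
1. Inner try: `[1, 2].index(99)` raises ValueError.
2. Inner `except ValueError` matches; bare `raise` re-raises the same ValueError.
3. Outer `except ValueError` matches → output = 75.
Result: 75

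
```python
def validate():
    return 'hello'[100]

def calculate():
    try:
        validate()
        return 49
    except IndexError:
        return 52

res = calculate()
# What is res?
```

Step-by-step execution trace:
1. `calculate()` calls `validate()`.
2. `validate()` evaluates `'hello'[100]`, which raises IndexError; it propagates to the caller.
3. `return 49` is not reached.
4. `except IndexError` in calculate matches → returns 52.
5. res = 52.
Result: 52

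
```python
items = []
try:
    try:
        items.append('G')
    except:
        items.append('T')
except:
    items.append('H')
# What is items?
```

Step-by-step execution trace:
1. Inner try: `items.append('G')` → items = ['G']. No exception raised.
2. Inner `except` is skipped.
3. Inner try completes normally; outer `except` is skipped.
Result: ['G']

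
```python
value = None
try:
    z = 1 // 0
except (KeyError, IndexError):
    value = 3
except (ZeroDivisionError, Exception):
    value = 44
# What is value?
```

Step-by-step execution trace:
1. `z = 1 // 0` raises ZeroDivisionError.
2. `except (KeyError, IndexError)` does not match ZeroDivisionError; skipped.
3. `except (ZeroDivisionError, Exception)` matches (ZeroDivisionError is in the tuple) → value = 44.
Result: 44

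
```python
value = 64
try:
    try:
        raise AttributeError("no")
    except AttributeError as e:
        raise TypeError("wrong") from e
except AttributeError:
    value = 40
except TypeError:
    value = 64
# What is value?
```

Step-by-step execution trace:
1. Inner try raises AttributeError; inner `except AttributeError as e` catches it.
2. `raise TypeError(...) from e` raises TypeError (AttributeError is attached as __cause__, but only TypeError is active).
3. Outer `except AttributeError` does not match TypeError; skipped.
4. Outer `except TypeError` matches → value = 64.
Result: 64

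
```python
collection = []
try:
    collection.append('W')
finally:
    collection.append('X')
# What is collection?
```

Step-by-step execution trace:
1. try: `collection.append('W')` → collection = ['W'].
2. The try body completes without raising.
3. finally always runs: `collection.append('X')` → collection = ['W', 'X'].
Result: ['W', 'X']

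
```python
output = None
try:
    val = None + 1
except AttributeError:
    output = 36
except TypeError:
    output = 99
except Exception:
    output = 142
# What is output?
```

Step-by-step execution trace:
1. `val = None + 1` raises TypeError.
2. `except AttributeError` does not match TypeError; skipped.
3. `except TypeError` matches → output = 99.
4. Remaining except clauses are skipped.
Result: 99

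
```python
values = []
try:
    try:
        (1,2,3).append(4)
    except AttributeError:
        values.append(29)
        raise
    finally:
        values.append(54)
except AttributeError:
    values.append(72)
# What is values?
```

Step-by-step execution trace:
1. Inner try: `(1,2,3).append(4)` raises AttributeError.
2. Inner `except AttributeError` matches → `values.append(29)` → values = [29].
3. bare `raise` re-raises AttributeError.
4. Inner `finally` runs during unwinding: `values.append(54)` → values = [29, 54].
5. Outer `except AttributeError` matches → `values.append(72)` → values = [29, 54, 72].
Result: [29, 54, 72]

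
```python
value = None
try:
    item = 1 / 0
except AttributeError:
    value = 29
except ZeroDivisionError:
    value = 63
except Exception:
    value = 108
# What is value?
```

Step-by-step execution trace:
1. `item = 1 / 0` raises ZeroDivisionError.
2. `except AttributeError` does not match ZeroDivisionError; skipped.
3. `except ZeroDivisionError` matches → value = 63.
4. Remaining except clauses are skipped.
Result: 63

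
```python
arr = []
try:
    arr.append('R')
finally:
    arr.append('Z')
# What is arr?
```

Step-by-step execution trace:
1. try: `arr.append('R')` → arr = ['R'].
2. The try body completes without raising.
3. finally always runs: `arr.append('Z')` → arr = ['R', 'Z'].
Result: ['R', 'Z']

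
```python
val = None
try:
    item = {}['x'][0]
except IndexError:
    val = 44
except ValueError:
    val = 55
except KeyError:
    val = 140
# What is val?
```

Step-by-step execution trace:
1. `item = {}['x'][0]` raises KeyError.
2. `except IndexError` does not match KeyError; skipped.
3. `except ValueError` does not match KeyError; skipped.
4. `except KeyError` matches → val = 140.
Result: 140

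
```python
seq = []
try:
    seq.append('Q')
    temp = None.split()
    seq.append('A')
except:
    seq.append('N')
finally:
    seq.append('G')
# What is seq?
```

Step-by-step execution trace:
1. try: `seq.append('Q')` → seq = ['Q'].
2. `temp = None.split()` raises AttributeError; `seq.append('A')` is not reached.
3. bare `except` matches → `seq.append('N')` → seq = ['Q', 'N'].
4. finally always runs: `seq.append('G')` → seq = ['Q', 'N', 'G'].
Result: ['Q', 'N', 'G']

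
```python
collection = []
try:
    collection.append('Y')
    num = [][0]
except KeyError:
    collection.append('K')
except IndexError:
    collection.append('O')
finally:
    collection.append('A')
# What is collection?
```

Step-by-step execution trace:
1. try: `collection.append('Y')` → collection = ['Y'].
2. `num = [][0]` raises IndexError.
3. `except KeyError` does not match IndexError; skipped.
4. `except IndexError` matches → `collection.append('O')` → collection = ['Y', 'O'].
5. finally always runs: `collection.append('A')` → collection = ['Y', 'O', 'A'].
Result: ['Y', 'O', 'A']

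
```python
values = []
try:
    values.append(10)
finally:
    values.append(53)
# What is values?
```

Step-by-step execution trace:
1. try: `values.append(10)` → values = [10].
2. The try body completes without raising.
3. finally always runs: `values.append(53)` → values = [10, 53].
Result: [10, 53]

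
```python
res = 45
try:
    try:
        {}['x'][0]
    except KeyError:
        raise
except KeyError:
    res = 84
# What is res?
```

Step-by-step execution trace:
1. Inner try: `{}['x'][0]` raises KeyError.
2. Inner `except KeyError` matches; bare `raise` re-raises the same KeyError.
3. Outer `except KeyError` matches → res = 84.
Result: 84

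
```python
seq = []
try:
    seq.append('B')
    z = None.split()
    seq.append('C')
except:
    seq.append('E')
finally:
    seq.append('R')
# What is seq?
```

Step-by-step execution trace:
1. try: `seq.append('B')` → seq = ['B'].
2. `z = None.split()` raises AttributeError; `seq.append('C')` is not reached.
3. bare `except` matches → `seq.append('E')` → seq = ['B', 'E'].
4. finally always runs: `seq.append('R')` → seq = ['B', 'E', 'R'].
Result: ['B', 'E', 'R']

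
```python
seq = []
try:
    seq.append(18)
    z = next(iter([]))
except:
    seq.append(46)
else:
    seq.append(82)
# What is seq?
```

Step-by-step execution trace:
1. try: `seq.append(18)` → seq = [18].
2. `z = next(iter([]))` raises StopIteration.
3. bare `except` matches → `seq.append(46)` → seq = [18, 46].
4. `else` is skipped (an exception was raised).
Result: [18, 46]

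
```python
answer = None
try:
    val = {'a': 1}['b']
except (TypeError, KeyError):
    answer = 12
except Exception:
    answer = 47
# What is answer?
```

Step-by-step execution trace:
1. `val = {'a': 1}['b']` raises KeyError.
2. `except (TypeError, KeyError)` matches (KeyError is in the tuple) → answer = 12.
3. `except Exception` is not reached.
Result: 12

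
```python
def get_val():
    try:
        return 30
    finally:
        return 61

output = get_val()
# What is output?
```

Step-by-step execution trace:
1. `get_val()` enters try: `return 30` sets pending return value 30.
2. Before returning, `finally: return 61` runs and overrides the pending return.
3. get_val() returns 61 → output = 61.
Result: 61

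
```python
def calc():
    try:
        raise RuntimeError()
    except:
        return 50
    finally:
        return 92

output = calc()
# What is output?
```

Step-by-step execution trace:
1. `calc()` enters try: `raise RuntimeError()` raises RuntimeError.
2. bare `except` matches → `return 50` sets pending return value 50.
3. Before returning, `finally: return 92` runs and overrides the pending return.
4. calc() returns 92 → output = 92.
Result: 92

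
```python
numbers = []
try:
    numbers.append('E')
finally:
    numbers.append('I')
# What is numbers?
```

Step-by-step execution trace:
1. try: `numbers.append('E')` → numbers = ['E'].
2. The try body completes without raising.
3. finally always runs: `numbers.append('I')` → numbers = ['E', 'I'].
Result: ['E', 'I']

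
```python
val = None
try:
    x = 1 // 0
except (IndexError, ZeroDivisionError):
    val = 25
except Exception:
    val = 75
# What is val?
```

Step-by-step execution trace:
1. `x = 1 // 0` raises ZeroDivisionError.
2. `except (IndexError, ZeroDivisionError)` matches (ZeroDivisionError is in the tuple) → val = 25.
3. `except Exception` is not reached.
Result: 25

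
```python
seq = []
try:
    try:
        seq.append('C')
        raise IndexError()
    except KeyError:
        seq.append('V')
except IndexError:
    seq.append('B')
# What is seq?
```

Step-by-step execution trace:
1. Inner try: `seq.append('C')` → seq = ['C'].
2. `raise IndexError()` raises IndexError.
3. Inner `except KeyError` does not match IndexError; exception propagates to outer try.
4. Outer `except IndexError` matches → `seq.append('B')` → seq = ['C', 'B'].
Result: ['C', 'B']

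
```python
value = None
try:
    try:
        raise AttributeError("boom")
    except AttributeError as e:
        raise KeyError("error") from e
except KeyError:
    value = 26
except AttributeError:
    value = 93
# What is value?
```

Step-by-step execution trace:
1. Inner try raises AttributeError; inner `except AttributeError as e` catches it.
2. `raise KeyError(...) from e` raises KeyError (AttributeError is attached as __cause__, but only KeyError is active).
3. Outer `except KeyError` matches → value = 26.
4. `except AttributeError` is not reached.
Result: 26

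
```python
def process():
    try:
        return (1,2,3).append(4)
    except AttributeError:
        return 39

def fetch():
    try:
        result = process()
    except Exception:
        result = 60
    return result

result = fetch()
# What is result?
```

Step-by-step execution trace:
1. `fetch()` calls `process()`.
2. In process: `(1,2,3).append(4)` raises AttributeError; `except AttributeError` catches it → returns 39.
3. In fetch: `result = process()` → result = 39. No exception reaches fetch.
4. `except Exception` is skipped; fetch returns 39.
5. result = 39.
Result: 39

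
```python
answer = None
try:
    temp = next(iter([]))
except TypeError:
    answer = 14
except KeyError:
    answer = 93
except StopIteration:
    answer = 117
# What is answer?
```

Step-by-step execution trace:
1. `temp = next(iter([]))` raises StopIteration.
2. `except TypeError` does not match StopIteration; skipped.
3. `except KeyError` does not match StopIteration; skipped.
4. `except StopIteration` matches → answer = 117.
Result: 117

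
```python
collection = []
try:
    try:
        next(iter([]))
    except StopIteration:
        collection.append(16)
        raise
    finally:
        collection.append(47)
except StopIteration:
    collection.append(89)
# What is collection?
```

Step-by-step execution trace:
1. Inner try: `next(iter([]))` raises StopIteration.
2. Inner `except StopIteration` matches → `collection.append(16)` → collection = [16].
3. bare `raise` re-raises StopIteration.
4. Inner `finally` runs during unwinding: `collection.append(47)` → collection = [16, 47].
5. Outer `except StopIteration` matches → `collection.append(89)` → collection = [16, 47, 89].
Result: [16, 47, 89]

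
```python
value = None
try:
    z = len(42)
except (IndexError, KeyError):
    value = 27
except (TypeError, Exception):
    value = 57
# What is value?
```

Step-by-step execution trace:
1. `z = len(42)` raises TypeError.
2. `except (IndexError, KeyError)` does not match TypeError; skipped.
3. `except (TypeError, Exception)` matches (TypeError is in the tuple) → value = 57.
Result: 57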